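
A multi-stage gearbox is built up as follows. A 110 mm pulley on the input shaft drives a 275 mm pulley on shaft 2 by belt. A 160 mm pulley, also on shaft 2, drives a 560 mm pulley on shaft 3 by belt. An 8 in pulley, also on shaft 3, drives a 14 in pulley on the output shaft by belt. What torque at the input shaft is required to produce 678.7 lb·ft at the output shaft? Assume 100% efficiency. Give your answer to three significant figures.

44.3 lb·ft

Overall ratio R = 2.5 × 3.5 × 1.75 = 15.312.
Input torque = output torque / R = 678.7 / 15.312 = 44.323 lb·ft.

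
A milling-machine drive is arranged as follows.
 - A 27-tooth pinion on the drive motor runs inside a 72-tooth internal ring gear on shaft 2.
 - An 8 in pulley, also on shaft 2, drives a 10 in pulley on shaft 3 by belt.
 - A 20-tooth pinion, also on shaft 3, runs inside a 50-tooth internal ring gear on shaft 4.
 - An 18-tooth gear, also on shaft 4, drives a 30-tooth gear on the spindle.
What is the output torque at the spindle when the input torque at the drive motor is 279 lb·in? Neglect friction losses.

3875 lb·in

internal gear 72/27 = 2.6667 → τ = 279·2.6667 = 744 lb·in
belt 10/8 = 1.25 → τ = 744·1.25 = 930 lb·in
internal gear 50/20 = 2.5 → τ = 930·2.5 = 2325 lb·in
gear mesh 30/18 = 1.6667 → τ = 2325·1.6667 = 3875 lb·in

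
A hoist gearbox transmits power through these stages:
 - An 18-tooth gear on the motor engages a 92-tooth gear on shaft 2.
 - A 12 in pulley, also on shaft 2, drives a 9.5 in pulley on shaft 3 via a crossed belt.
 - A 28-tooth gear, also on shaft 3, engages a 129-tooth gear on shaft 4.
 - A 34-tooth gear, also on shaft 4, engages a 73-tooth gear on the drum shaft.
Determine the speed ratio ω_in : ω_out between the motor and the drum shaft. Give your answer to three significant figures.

Each stage contributes driven/driver: gear mesh 92/18 = 5.1111, belt 9.5/12 = 0.79167, gear mesh 129/28 = 4.6071, gear mesh 73/34 = 2.1471.
Overall: 5.1111 × 0.79167 × 4.6071 × 2.1471 = 40.025.

40.0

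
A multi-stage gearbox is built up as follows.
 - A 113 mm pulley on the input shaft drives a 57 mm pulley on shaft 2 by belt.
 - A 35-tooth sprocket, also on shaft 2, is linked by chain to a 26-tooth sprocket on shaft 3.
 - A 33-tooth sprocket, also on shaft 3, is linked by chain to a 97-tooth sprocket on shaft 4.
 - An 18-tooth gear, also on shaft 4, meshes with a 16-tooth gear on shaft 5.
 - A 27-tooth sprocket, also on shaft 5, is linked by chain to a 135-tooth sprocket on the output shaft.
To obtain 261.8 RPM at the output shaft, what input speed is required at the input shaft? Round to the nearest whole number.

1282 RPM

Overall ratio R = 0.50442 × 0.74286 × 2.9394 × 0.88889 × 5 = 4.8953.
Required input speed = output speed × R = 261.8 × 4.8953 = 1281.6 RPM.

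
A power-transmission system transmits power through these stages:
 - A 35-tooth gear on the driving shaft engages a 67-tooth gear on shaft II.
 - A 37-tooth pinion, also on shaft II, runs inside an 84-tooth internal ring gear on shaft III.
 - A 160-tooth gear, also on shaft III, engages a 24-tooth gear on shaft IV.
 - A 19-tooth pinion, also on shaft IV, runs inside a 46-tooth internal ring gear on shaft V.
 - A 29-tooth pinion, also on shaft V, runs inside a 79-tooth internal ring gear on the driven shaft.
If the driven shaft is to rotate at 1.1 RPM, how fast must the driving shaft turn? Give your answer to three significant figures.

Overall ratio R = 1.9143 × 2.2703 × 0.15 × 2.4211 × 2.7241 = 4.2994.
Required input speed = output speed × R = 1.1 × 4.2994 = 4.7294 RPM.

4.73 RPM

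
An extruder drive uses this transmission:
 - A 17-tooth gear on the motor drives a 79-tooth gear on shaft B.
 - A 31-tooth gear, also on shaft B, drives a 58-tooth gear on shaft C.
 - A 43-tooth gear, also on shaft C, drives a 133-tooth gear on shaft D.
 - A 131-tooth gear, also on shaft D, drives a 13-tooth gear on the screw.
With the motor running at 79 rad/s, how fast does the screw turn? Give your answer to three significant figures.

29.6 rad/s

the motor → shaft B (gear mesh, 79/17): 79 ÷ 4.6471 = 17 rad/s
shaft B → shaft C (gear mesh, 58/31): 17 ÷ 1.871 = 9.0862 rad/s
shaft C → shaft D (gear mesh, 133/43): 9.0862 ÷ 3.093 = 2.9376 rad/s
shaft D → the screw (gear mesh, 13/131): 2.9376 ÷ 0.099237 = 29.602 rad/s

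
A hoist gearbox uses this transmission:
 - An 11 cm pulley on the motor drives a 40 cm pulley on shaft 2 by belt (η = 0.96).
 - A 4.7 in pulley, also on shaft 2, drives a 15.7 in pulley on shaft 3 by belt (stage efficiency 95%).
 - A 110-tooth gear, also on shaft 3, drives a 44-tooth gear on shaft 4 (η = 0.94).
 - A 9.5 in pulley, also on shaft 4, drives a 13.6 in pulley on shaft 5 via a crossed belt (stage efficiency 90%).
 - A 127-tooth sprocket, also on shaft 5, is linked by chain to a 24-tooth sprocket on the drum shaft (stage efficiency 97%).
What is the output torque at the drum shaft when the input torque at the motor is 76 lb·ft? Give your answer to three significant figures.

74.8 lb·ft

After the belt (40/11): 76 × 3.6364 × 0.96 = 265.31 lb·ft
After the belt (15.7/4.7): 265.31 × 3.3404 × 0.95 = 841.93 lb·ft
After the gear mesh (44/110): 841.93 × 0.4 × 0.94 = 316.57 lb·ft
After the belt (13.6/9.5): 316.57 × 1.4316 × 0.90 = 407.87 lb·ft
After the chain (24/127): 407.87 × 0.18898 × 0.97 = 74.766 lb·ft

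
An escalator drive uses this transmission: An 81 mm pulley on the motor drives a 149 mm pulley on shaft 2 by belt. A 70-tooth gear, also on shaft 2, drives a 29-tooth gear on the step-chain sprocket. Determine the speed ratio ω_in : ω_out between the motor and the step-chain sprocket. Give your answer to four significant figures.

Each stage contributes driven/driver: belt 149/81 = 1.8395, gear mesh 29/70 = 0.41429.
Overall: 1.8395 × 0.41429 = 0.76208.

0.7621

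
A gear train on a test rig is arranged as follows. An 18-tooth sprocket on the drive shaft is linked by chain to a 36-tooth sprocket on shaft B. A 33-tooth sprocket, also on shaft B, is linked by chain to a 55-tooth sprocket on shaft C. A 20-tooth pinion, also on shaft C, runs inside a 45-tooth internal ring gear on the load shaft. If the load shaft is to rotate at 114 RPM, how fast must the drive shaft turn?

Overall ratio R = 2 × 1.6667 × 2.25 = 7.5.
Required input speed = output speed × R = 114 × 7.5 = 855 RPM.

855 RPM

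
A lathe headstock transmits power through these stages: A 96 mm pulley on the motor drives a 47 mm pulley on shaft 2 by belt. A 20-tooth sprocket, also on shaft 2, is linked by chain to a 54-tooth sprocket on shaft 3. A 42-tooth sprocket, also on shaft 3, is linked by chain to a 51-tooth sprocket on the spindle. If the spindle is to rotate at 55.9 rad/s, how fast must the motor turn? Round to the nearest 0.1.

89.7 rad/s

Overall ratio R = 0.48958 × 2.7 × 1.2143 = 1.6051.
Required input speed = output speed × R = 55.9 × 1.6051 = 89.727 rad/s.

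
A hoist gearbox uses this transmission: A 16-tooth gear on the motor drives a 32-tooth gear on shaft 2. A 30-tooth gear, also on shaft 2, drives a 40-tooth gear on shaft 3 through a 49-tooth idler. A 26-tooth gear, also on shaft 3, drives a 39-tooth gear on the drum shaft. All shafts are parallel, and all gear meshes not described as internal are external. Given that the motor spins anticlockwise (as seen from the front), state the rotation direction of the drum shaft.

anticlockwise

the motor → shaft 2: external mesh, 1 reversal → CW.
shaft 2 → shaft 3: driver → idler → driven is 2 external meshes, 2 reversals → CW.
shaft 3 → the drum shaft: external mesh, 1 reversal → CCW.
4 reversals in total — an even number — so the drum shaft turns the same way as the motor.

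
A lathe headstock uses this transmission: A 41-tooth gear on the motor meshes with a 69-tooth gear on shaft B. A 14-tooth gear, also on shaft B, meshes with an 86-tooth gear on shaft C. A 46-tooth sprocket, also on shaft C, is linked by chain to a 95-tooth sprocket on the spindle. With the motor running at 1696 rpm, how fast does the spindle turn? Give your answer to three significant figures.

Gear mesh: ratio = 69/41 = 1.6829, so shaft B turns at 1696 / 1.6829 = 1007.8 rpm.
Gear mesh: ratio = 86/14 = 6.1429, so shaft C turns at 1007.8 / 6.1429 = 164.06 rpm.
Chain: ratio = 95/46 = 2.0652, so the spindle turns at 164.06 / 2.0652 = 79.437 rpm.

79.4 rpm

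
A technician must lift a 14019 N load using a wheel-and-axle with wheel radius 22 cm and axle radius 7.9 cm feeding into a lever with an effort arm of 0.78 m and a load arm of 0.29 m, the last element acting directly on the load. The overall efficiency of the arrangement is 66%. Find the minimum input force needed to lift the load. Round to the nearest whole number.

Wheel-and-axle MA = R/r = 22/7.9 = 2.7848.
Lever MA = effort arm / load arm = 0.78/0.29 = 2.6897.
Combined ideal MA = 2.7848 × 2.6897 = 7.4902.
Actual MA = 7.4902 × 0.66 = 4.9435.
Effort = load / actual MA = 14019 / 4.9435 = 2835.8 N.

2836 N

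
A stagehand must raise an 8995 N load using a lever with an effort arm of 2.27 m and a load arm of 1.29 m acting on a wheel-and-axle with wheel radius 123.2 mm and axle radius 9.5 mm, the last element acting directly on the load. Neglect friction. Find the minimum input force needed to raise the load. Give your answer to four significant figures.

Lever MA = effort arm / load arm = 2.27/1.29 = 1.7597.
Wheel-and-axle MA = R/r = 123.2/9.5 = 12.968.
Combined ideal MA = 1.7597 × 12.968 = 22.82.
Effort = load / MA = 8995 / 22.82 = 394.16 N.

394.2 N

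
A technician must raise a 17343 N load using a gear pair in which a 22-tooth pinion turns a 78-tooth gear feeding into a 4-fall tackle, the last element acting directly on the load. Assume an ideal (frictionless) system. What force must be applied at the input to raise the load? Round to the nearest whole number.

Gear pair MA = 78/22 = 3.5455.
Block-and-tackle MA = number of supporting rope parts = 4.
Combined ideal MA = 3.5455 × 4 = 14.182.
Effort = load / MA = 17343 / 14.182 = 1222.9 N.

1223 N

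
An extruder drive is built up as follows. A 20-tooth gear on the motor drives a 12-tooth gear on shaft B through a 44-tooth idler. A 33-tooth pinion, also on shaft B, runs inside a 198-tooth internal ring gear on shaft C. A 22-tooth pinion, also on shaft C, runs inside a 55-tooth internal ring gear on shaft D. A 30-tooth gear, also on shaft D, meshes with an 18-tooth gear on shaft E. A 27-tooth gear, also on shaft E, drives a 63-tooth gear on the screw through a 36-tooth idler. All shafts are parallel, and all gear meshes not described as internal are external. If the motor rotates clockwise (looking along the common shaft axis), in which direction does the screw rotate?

the motor → shaft B: driver → idler → driven is 2 external meshes, 2 reversals → CW.
shaft B → shaft C: internal mesh, same direction → CW.
shaft C → shaft D: internal mesh, same direction → CW.
shaft D → shaft E: external mesh, 1 reversal → CCW.
shaft E → the screw: driver → idler → driven is 2 external meshes, 2 reversals → CCW.
5 reversals in total — an odd number — so the screw turns opposite to the motor.

anticlockwise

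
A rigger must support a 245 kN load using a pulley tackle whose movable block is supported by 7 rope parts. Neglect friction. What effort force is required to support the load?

35 kN

Block-and-tackle MA = number of supporting rope parts = 7.
Effort = load / MA = 245 / 7 = 35 kN.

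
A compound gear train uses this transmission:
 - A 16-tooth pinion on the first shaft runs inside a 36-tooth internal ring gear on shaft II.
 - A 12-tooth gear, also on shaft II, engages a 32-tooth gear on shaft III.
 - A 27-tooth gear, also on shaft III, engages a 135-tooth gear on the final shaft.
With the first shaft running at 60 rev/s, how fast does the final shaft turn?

internal gear 36/16 = 2.25 → 60/2.25 = 26.667 rev/s
gear mesh 32/12 = 2.6667 → 26.667/2.6667 = 10 rev/s
gear mesh 135/27 = 5 → 10/5 = 2 rev/s

2 rev/s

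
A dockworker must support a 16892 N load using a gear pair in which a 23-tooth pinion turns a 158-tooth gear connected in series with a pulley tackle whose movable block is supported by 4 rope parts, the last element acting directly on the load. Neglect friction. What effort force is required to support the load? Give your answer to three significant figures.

615 N

Gear pair MA = 158/23 = 6.8696.
Block-and-tackle MA = number of supporting rope parts = 4.
Combined ideal MA = 6.8696 × 4 = 27.478.
Effort = load / MA = 16892 / 27.478 = 614.74 N.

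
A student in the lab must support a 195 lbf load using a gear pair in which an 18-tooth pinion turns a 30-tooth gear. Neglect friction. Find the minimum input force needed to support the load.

117 lbf

Gear pair MA = 30/18 = 1.6667.
Effort = load / MA = 195 / 1.6667 = 117 lbf.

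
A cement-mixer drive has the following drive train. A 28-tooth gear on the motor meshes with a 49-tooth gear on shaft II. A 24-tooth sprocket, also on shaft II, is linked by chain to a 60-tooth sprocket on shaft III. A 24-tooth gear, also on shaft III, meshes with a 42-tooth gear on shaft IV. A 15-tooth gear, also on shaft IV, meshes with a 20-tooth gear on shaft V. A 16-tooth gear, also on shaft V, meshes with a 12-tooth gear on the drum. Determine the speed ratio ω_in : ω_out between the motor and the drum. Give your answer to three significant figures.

Each stage contributes driven/driver: gear mesh 49/28 = 1.75, chain 60/24 = 2.5, gear mesh 42/24 = 1.75, gear mesh 20/15 = 1.3333, gear mesh 12/16 = 0.75.
Overall: 1.75 × 2.5 × 1.75 × 1.3333 × 0.75 = 7.6562.

7.66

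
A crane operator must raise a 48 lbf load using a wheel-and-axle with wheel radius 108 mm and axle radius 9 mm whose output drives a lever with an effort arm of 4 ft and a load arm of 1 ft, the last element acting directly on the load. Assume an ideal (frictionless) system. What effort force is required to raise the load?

1 lbf

Wheel-and-axle MA = R/r = 108/9 = 12.
Lever MA = effort arm / load arm = 4/1 = 4.
Combined ideal MA = 12 × 4 = 48.
Effort = load / MA = 48 / 48 = 1 lbf.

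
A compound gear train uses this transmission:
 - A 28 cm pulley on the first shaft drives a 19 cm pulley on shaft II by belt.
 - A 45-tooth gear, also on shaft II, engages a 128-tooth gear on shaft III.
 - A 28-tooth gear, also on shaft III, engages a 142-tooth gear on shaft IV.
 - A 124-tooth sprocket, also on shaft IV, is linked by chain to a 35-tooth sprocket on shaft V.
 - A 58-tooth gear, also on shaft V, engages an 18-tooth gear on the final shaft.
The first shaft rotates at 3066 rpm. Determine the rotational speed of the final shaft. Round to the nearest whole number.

Belt: ratio = 19/28 = 0.67857, so shaft II turns at 3066 / 0.67857 = 4518.3 rpm.
Gear mesh: ratio = 128/45 = 2.8444, so shaft III turns at 4518.3 / 2.8444 = 1588.5 rpm.
Gear mesh: ratio = 142/28 = 5.0714, so shaft IV turns at 1588.5 / 5.0714 = 313.22 rpm.
Chain: ratio = 35/124 = 0.28226, so shaft V turns at 313.22 / 0.28226 = 1109.7 rpm.
Gear mesh: ratio = 18/58 = 0.31034, so the final shaft turns at 1109.7 / 0.31034 = 3575.7 rpm.

3576 rpm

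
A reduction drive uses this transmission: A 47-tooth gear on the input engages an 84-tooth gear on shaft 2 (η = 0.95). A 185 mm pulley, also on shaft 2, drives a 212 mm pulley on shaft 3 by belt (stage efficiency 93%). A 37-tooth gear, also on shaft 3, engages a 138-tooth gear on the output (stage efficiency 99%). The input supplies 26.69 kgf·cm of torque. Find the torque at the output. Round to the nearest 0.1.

178.3 kgf·cm

After the gear mesh (84/47): 26.69 × 1.7872 × 0.95 = 45.316 kgf·cm
After the belt (212/185): 45.316 × 1.1459 × 0.93 = 48.295 kgf·cm
After the gear mesh (138/37): 48.295 × 3.7297 × 0.99 = 178.33 kgf·cm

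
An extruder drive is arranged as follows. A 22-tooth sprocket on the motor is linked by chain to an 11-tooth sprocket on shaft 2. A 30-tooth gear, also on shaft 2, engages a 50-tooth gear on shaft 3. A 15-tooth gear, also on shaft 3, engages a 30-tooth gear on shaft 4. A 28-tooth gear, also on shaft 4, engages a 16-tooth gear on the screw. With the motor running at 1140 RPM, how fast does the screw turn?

chain 11/22 = 0.5 → 1140/0.5 = 2280 RPM
gear mesh 50/30 = 1.6667 → 2280/1.6667 = 1368 RPM
gear mesh 30/15 = 2 → 1368/2 = 684 RPM
gear mesh 16/28 = 0.57143 → 684/0.57143 = 1197 RPM

1197 RPM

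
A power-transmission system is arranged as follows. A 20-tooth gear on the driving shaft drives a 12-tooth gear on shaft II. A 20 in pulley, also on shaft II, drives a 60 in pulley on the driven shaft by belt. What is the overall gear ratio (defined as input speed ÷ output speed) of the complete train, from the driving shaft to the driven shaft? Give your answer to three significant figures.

Each stage contributes driven/driver: gear mesh 12/20 = 0.6, belt 60/20 = 3.
Overall: 0.6 × 3 = 1.8.

1.80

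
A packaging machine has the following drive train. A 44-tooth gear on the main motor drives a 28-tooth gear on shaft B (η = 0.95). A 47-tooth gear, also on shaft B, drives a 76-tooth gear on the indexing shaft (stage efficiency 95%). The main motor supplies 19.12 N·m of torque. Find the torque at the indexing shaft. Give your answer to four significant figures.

17.76 N·m

gear mesh 28/44 = 0.63636 → τ = 19.12·0.63636·0.95 = 11.559 N·m
gear mesh 76/47 = 1.617 → τ = 11.559·1.617·0.95 = 17.756 N·m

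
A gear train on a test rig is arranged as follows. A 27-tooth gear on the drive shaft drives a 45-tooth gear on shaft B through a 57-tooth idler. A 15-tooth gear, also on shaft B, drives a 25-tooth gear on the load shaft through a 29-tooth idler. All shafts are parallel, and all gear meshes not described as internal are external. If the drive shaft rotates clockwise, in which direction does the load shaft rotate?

clockwise

the drive shaft → shaft B: driver → idler → driven is 2 external meshes, 2 reversals → CW.
shaft B → the load shaft: driver → idler → driven is 2 external meshes, 2 reversals → CW.
4 reversals in total — an even number — so the load shaft turns the same way as the drive shaft.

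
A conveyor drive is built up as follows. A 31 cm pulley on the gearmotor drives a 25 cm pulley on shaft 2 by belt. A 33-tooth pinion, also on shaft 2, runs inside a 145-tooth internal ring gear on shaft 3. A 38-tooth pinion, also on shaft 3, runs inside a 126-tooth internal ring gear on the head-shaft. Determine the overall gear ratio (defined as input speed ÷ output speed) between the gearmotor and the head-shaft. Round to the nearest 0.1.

Each stage contributes driven/driver: belt 25/31 = 0.80645, internal gear 145/33 = 4.3939, internal gear 126/38 = 3.3158.
Overall: 0.80645 × 4.3939 × 3.3158 = 11.749.

11.7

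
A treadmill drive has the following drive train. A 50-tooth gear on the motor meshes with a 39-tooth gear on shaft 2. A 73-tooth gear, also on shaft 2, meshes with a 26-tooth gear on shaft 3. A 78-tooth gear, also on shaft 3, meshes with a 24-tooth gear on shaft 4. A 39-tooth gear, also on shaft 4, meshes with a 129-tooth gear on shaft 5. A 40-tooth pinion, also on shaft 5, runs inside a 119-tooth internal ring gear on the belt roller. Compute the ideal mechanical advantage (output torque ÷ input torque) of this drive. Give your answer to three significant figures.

Each stage contributes driven/driver: gear mesh 39/50 = 0.78, gear mesh 26/73 = 0.35616, gear mesh 24/78 = 0.30769, gear mesh 129/39 = 3.3077, internal gear 119/40 = 2.975.
Overall: 0.78 × 0.35616 × 0.30769 × 3.3077 × 2.975 = 0.84115.

0.841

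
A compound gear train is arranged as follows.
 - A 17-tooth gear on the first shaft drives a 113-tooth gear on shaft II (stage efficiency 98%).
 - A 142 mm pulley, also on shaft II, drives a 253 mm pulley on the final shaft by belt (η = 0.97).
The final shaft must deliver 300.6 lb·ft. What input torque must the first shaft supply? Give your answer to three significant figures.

26.7 lb·ft

Overall ratio R = 6.6471 × 1.7817 = 11.843; overall efficiency η = 0.98 × 0.97 = 0.9506.
Input torque = output torque / (R × η) = 300.6 / (11.843 × 0.9506) = 26.701 lb·ft.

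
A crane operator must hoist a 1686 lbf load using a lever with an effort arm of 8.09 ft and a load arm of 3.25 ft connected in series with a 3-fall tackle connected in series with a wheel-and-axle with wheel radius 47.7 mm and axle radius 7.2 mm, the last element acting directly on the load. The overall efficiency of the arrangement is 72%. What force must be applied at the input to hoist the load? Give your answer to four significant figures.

Lever MA = effort arm / load arm = 8.09/3.25 = 2.4892.
Block-and-tackle MA = number of supporting rope parts = 3.
Wheel-and-axle MA = R/r = 47.7/7.2 = 6.625.
Combined ideal MA = 2.4892 × 3 × 6.625 = 49.473.
Actual MA = 49.473 × 0.72 = 35.621.
Effort = load / actual MA = 1686 / 35.621 = 47.332 lbf.

47.33 lbf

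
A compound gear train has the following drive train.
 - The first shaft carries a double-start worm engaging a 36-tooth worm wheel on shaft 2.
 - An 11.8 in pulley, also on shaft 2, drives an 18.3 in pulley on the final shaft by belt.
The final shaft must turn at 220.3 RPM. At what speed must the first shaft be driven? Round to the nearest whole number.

6150 RPM

Overall ratio R = 18 × 1.5508 = 27.915.
Required input speed = output speed × R = 220.3 × 27.915 = 6149.7 RPM.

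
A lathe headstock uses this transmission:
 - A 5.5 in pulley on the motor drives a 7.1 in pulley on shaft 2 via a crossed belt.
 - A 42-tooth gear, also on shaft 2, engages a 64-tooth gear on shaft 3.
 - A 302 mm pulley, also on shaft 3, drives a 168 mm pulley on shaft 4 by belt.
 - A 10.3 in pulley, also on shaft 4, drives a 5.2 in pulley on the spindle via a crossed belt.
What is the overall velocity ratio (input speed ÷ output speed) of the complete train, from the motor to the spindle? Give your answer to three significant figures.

Each stage contributes driven/driver: belt 7.1/5.5 = 1.2909, gear mesh 64/42 = 1.5238, belt 168/302 = 0.55629, belt 5.2/10.3 = 0.50485.
Overall: 1.2909 × 1.5238 × 0.55629 × 0.50485 = 0.55245.

0.552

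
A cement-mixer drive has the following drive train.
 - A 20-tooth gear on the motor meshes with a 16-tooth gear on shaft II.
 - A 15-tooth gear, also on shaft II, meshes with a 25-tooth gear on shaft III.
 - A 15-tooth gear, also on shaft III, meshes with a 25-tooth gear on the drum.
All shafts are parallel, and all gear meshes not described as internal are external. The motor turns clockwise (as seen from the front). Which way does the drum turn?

the motor → shaft II: external mesh, 1 reversal → CCW.
shaft II → shaft III: external mesh, 1 reversal → CW.
shaft III → the drum: external mesh, 1 reversal → CCW.
3 reversals in total — an odd number — so the drum turns opposite to the motor.

counterclockwise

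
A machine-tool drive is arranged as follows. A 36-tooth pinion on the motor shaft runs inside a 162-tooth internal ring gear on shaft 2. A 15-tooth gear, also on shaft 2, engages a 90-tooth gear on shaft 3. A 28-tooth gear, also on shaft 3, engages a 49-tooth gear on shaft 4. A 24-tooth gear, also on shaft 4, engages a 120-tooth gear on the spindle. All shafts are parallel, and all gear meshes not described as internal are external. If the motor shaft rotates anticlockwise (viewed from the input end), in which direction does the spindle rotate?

clockwise

the motor shaft → shaft 2: internal mesh, same direction → CCW.
shaft 2 → shaft 3: external mesh, 1 reversal → CW.
shaft 3 → shaft 4: external mesh, 1 reversal → CCW.
shaft 4 → the spindle: external mesh, 1 reversal → CW.
3 reversals in total — an odd number — so the spindle turns opposite to the motor shaft.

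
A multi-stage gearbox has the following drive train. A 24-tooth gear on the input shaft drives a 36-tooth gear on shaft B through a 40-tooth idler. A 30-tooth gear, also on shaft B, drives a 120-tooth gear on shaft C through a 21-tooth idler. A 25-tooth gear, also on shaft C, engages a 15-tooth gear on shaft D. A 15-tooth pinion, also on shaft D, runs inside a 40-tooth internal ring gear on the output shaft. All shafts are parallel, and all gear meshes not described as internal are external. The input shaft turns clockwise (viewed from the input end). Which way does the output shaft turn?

counterclockwise

the input shaft → shaft B: driver → idler → driven is 2 external meshes, 2 reversals → CW.
shaft B → shaft C: driver → idler → driven is 2 external meshes, 2 reversals → CW.
shaft C → shaft D: external mesh, 1 reversal → CCW.
shaft D → the output shaft: internal mesh, same direction → CCW.
5 reversals in total — an odd number — so the output shaft turns opposite to the input shaft.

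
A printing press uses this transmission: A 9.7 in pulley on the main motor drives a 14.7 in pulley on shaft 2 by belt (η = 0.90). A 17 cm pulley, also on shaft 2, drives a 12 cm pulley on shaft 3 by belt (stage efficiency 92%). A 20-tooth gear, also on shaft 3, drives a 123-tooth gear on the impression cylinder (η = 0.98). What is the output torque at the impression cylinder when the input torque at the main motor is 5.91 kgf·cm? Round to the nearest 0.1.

Belt: ratio = 14.7/9.7 = 1.5155; torque at shaft 2 = 5.91 × 1.5155 × 0.90 = 8.0608 kgf·cm.
Belt: ratio = 12/17 = 0.70588; torque at shaft 3 = 8.0608 × 0.70588 × 0.92 = 5.2347 kgf·cm.
Gear mesh: ratio = 123/20 = 6.15; torque at the impression cylinder = 5.2347 × 6.15 × 0.98 = 31.55 kgf·cm.

31.5 kgf·cm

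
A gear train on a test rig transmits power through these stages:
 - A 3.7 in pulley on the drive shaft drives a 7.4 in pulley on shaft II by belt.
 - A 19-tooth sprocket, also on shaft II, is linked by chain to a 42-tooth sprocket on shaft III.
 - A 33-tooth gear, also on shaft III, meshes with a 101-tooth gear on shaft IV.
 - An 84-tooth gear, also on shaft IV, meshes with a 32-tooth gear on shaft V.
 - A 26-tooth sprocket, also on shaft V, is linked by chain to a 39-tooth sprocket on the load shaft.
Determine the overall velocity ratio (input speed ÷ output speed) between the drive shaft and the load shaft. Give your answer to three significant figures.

7.73

Each stage contributes driven/driver: belt 7.4/3.7 = 2, chain 42/19 = 2.2105, gear mesh 101/33 = 3.0606, gear mesh 32/84 = 0.38095, chain 39/26 = 1.5.
Overall: 2 × 2.2105 × 3.0606 × 0.38095 × 1.5 = 7.7321.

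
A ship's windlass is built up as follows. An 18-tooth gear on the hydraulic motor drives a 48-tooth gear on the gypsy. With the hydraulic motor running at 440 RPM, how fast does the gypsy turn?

gear mesh 48/18 = 2.6667 → 440/2.6667 = 165 RPM

165 RPM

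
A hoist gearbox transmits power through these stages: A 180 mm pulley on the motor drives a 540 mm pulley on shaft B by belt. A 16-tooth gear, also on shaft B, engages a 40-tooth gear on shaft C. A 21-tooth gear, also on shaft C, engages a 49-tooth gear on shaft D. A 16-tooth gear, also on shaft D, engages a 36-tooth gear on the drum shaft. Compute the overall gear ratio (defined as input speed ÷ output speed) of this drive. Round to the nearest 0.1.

Each stage contributes driven/driver: belt 540/180 = 3, gear mesh 40/16 = 2.5, gear mesh 49/21 = 2.3333, gear mesh 36/16 = 2.25.
Overall: 3 × 2.5 × 2.3333 × 2.25 = 39.375.

39.4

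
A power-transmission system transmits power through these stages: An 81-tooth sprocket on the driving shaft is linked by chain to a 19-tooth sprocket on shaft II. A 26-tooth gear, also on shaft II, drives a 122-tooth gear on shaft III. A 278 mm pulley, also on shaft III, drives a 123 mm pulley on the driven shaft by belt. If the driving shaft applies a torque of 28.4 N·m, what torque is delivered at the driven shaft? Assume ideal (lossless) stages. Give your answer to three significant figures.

After the chain (19/81): 28.4 × 0.23457 = 6.6617 N·m
After the gear mesh (122/26): 6.6617 × 4.6923 = 31.259 N·m
After the belt (123/278): 31.259 × 0.44245 = 13.83 N·m

13.8 N·m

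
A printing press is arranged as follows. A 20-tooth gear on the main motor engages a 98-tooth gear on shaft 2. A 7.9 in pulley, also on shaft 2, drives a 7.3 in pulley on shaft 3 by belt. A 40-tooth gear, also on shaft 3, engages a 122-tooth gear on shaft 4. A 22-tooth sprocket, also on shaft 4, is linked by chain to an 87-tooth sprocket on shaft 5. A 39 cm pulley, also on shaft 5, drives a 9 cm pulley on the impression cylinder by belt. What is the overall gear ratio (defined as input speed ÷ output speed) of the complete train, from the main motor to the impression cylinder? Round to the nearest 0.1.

Each stage contributes driven/driver: gear mesh 98/20 = 4.9, belt 7.3/7.9 = 0.92405, gear mesh 122/40 = 3.05, chain 87/22 = 3.9545, belt 9/39 = 0.23077.
Overall: 4.9 × 0.92405 × 3.05 × 3.9545 × 0.23077 = 12.603.

12.6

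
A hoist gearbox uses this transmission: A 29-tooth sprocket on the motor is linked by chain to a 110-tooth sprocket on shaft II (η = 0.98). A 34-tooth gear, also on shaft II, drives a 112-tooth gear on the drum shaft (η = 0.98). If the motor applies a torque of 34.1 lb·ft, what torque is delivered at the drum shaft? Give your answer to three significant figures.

Chain: ratio = 110/29 = 3.7931; torque at shaft II = 34.1 × 3.7931 × 0.98 = 126.76 lb·ft.
Gear mesh: ratio = 112/34 = 3.2941; torque at the drum shaft = 126.76 × 3.2941 × 0.98 = 409.2 lb·ft.

409 lb·ft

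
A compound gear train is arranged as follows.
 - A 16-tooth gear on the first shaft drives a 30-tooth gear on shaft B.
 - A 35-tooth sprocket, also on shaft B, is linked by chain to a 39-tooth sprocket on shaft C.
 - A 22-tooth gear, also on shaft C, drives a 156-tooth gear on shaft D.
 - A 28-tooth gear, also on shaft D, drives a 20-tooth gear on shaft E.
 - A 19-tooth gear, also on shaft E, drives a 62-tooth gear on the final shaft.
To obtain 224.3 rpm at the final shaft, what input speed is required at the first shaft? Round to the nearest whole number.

7745 rpm

Overall ratio R = 1.875 × 1.1143 × 7.0909 × 0.71429 × 3.2632 = 34.531.
Required input speed = output speed × R = 224.3 × 34.531 = 7745.3 rpm.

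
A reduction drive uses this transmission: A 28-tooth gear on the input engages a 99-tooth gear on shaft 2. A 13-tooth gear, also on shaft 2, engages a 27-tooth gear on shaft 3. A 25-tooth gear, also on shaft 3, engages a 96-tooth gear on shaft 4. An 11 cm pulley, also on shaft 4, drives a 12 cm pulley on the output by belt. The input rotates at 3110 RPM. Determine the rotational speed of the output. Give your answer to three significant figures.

101 RPM

the input → shaft 2 (gear mesh, 99/28): 3110 ÷ 3.5357 = 879.6 RPM
shaft 2 → shaft 3 (gear mesh, 27/13): 879.6 ÷ 2.0769 = 423.51 RPM
shaft 3 → shaft 4 (gear mesh, 96/25): 423.51 ÷ 3.84 = 110.29 RPM
shaft 4 → the output (belt, 12/11): 110.29 ÷ 1.0909 = 101.1 RPM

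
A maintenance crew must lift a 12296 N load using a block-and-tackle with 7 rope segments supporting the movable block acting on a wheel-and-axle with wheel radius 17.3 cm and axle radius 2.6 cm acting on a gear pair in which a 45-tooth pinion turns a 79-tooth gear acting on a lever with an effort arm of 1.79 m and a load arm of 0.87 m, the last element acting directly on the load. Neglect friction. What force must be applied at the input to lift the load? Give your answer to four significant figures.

Block-and-tackle MA = number of supporting rope parts = 7.
Wheel-and-axle MA = R/r = 17.3/2.6 = 6.6538.
Gear pair MA = 79/45 = 1.7556.
Lever MA = effort arm / load arm = 1.79/0.87 = 2.0575.
Combined ideal MA = 7 × 6.6538 × 1.7556 × 2.0575 = 168.24.
Effort = load / MA = 12296 / 168.24 = 73.088 N.

73.09 N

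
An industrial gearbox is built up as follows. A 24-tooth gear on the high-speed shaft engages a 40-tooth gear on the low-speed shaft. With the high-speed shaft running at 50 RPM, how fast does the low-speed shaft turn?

30 RPM

Gear mesh: ratio = 40/24 = 1.6667, so the low-speed shaft turns at 50 / 1.6667 = 30 RPM.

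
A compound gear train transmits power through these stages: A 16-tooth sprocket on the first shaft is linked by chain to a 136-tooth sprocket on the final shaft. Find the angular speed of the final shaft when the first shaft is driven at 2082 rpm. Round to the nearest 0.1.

the first shaft → the final shaft (chain, 136/16): 2082 ÷ 8.5 = 244.94 rpm

244.9 rpm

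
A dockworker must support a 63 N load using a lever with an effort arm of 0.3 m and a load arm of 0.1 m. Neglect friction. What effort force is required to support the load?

Lever MA = effort arm / load arm = 0.3/0.1 = 3.
Effort = load / MA = 63 / 3 = 21 N.

21 N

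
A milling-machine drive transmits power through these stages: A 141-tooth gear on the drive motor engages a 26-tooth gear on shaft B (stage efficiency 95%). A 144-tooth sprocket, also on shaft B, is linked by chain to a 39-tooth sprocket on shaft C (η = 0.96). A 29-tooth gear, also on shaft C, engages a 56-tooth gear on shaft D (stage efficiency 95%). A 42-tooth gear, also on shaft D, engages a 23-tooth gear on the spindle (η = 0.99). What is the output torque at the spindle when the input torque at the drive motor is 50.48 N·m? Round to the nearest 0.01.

gear mesh 26/141 = 0.1844 → τ = 50.48·0.1844·0.95 = 8.843 N·m
chain 39/144 = 0.27083 → τ = 8.843·0.27083·0.96 = 2.2992 N·m
gear mesh 56/29 = 1.931 → τ = 2.2992·1.931·0.95 = 4.2178 N·m
gear mesh 23/42 = 0.54762 → τ = 4.2178·0.54762·0.99 = 2.2866 N·m

2.29 N·m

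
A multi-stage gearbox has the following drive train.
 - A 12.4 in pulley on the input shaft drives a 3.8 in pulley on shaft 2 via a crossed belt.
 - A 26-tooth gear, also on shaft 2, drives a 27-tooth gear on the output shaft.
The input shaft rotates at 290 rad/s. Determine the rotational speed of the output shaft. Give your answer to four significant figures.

911.3 rad/s

belt 3.8/12.4 = 0.30645 → 290/0.30645 = 946.32 rad/s
gear mesh 27/26 = 1.0385 → 946.32/1.0385 = 911.27 rad/s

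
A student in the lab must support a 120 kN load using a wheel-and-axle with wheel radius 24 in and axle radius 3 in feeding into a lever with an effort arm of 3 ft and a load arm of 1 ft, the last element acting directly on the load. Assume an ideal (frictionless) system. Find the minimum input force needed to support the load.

Wheel-and-axle MA = R/r = 24/3 = 8.
Lever MA = effort arm / load arm = 3/1 = 3.
Combined ideal MA = 8 × 3 = 24.
Effort = load / MA = 120 / 24 = 5 kN.

5 kN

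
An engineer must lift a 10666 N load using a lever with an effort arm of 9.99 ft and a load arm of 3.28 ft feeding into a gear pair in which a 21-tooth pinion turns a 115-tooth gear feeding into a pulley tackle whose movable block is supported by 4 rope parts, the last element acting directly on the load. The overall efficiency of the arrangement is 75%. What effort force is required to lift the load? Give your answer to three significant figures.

213 N

Lever MA = effort arm / load arm = 9.99/3.28 = 3.0457.
Gear pair MA = 115/21 = 5.4762.
Block-and-tackle MA = number of supporting rope parts = 4.
Combined ideal MA = 3.0457 × 5.4762 × 4 = 66.716.
Actual MA = 66.716 × 0.75 = 50.037.
Effort = load / actual MA = 10666 / 50.037 = 213.16 N.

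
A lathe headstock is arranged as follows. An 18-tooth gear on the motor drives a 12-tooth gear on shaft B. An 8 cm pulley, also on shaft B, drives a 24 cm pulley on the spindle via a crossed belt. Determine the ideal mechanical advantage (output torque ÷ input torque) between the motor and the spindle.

Each stage contributes driven/driver: gear mesh 12/18 = 0.66667, belt 24/8 = 3.
Overall: 0.66667 × 3 = 2.

2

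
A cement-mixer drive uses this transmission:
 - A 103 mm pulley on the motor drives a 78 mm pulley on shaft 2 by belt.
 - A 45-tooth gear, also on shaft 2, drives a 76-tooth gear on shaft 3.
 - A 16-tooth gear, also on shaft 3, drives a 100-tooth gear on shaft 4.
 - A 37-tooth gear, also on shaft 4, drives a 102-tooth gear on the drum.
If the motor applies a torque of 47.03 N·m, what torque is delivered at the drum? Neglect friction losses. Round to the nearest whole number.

After the belt (78/103): 47.03 × 0.75728 = 35.615 N·m
After the gear mesh (76/45): 35.615 × 1.6889 = 60.15 N·m
After the gear mesh (100/16): 60.15 × 6.25 = 375.94 N·m
After the gear mesh (102/37): 375.94 × 2.7568 = 1036.4 N·m

1036 N·m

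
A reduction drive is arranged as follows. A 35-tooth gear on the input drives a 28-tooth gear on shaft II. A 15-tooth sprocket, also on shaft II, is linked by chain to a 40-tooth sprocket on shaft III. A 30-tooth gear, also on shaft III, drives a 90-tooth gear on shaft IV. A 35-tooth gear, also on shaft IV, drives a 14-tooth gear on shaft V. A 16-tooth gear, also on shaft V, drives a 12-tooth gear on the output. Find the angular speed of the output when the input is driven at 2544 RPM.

Gear mesh: ratio = 28/35 = 0.8, so shaft II turns at 2544 / 0.8 = 3180 RPM.
Chain: ratio = 40/15 = 2.6667, so shaft III turns at 3180 / 2.6667 = 1192.5 RPM.
Gear mesh: ratio = 90/30 = 3, so shaft IV turns at 1192.5 / 3 = 397.5 RPM.
Gear mesh: ratio = 14/35 = 0.4, so shaft V turns at 397.5 / 0.4 = 993.75 RPM.
Gear mesh: ratio = 12/16 = 0.75, so the output turns at 993.75 / 0.75 = 1325 RPM.

1325 RPM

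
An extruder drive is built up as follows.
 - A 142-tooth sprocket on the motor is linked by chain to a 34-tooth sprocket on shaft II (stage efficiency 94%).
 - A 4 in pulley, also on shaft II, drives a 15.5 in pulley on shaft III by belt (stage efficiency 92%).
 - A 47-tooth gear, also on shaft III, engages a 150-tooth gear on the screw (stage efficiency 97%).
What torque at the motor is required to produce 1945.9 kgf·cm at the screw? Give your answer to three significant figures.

783 kgf·cm

Overall ratio R = 0.23944 × 3.875 × 3.1915 = 2.9611; overall efficiency η = 0.94 × 0.92 × 0.97 = 0.8389.
Input torque = output torque / (R × η) = 1945.9 / (2.9611 × 0.8389) = 783.39 kgf·cm.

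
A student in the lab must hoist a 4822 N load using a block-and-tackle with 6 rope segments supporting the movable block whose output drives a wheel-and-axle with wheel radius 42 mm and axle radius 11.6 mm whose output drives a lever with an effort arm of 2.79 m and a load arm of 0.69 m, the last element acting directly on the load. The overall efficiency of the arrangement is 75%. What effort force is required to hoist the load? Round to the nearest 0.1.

Block-and-tackle MA = number of supporting rope parts = 6.
Wheel-and-axle MA = R/r = 42/11.6 = 3.6207.
Lever MA = effort arm / load arm = 2.79/0.69 = 4.0435.
Combined ideal MA = 6 × 3.6207 × 4.0435 = 87.841.
Actual MA = 87.841 × 0.75 = 65.881.
Effort = load / actual MA = 4822 / 65.881 = 73.193 N.

73.2 N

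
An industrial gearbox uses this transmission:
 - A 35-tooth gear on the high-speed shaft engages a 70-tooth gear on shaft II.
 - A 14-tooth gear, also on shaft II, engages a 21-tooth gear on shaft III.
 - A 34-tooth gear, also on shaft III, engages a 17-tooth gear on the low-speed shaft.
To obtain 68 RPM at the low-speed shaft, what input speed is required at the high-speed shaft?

102 RPM

Overall ratio R = 2 × 1.5 × 0.5 = 1.5.
Required input speed = output speed × R = 68 × 1.5 = 102 RPM.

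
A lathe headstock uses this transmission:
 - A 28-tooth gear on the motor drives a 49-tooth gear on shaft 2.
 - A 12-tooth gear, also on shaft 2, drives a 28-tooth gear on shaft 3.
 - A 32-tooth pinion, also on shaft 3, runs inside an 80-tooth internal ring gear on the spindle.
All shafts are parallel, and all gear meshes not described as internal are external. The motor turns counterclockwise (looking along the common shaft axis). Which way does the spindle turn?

the motor → shaft 2: external mesh, 1 reversal → CW.
shaft 2 → shaft 3: external mesh, 1 reversal → CCW.
shaft 3 → the spindle: internal mesh, same direction → CCW.
2 reversals in total — an even number — so the spindle turns the same way as the motor.

counterclockwise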